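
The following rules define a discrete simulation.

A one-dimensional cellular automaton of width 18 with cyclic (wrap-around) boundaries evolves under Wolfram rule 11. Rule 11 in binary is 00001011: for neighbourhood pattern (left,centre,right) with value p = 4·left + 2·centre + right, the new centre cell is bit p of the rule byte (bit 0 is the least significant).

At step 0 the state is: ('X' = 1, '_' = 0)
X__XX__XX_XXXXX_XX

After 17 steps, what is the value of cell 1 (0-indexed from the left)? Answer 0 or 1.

0

gen 0: X__XX__XX_XXXXX_XX
gen 1: __XX__XX__X_____X_
gen 2: XXX__XX__X__XXXX__
gen 3: X___XX__X__XX____X
gen 4: __XXX__X__XX__XXXX
gen 5: _XX___X__XX__XX___
gen 6: XX__XX__XX__XX__XX
gen 7: ___XX__XX__XX__XX_
gen 8: XXXX__XX__XX__XX__
gen 9: X____XX__XX__XX__X
gen 10: __XXXX__XX__XX__XX
gen 11: _XX____XX__XX__XX_
gen 12: XX__XXXX__XX__XX__
gen 13: X__XX____XX__XX__X
gen 14: __XX__XXXX__XX__XX
gen 15: _XX__XX____XX__XX_
gen 16: XX__XX__XXXX__XX__
gen 17: X__XX__XX____XX__X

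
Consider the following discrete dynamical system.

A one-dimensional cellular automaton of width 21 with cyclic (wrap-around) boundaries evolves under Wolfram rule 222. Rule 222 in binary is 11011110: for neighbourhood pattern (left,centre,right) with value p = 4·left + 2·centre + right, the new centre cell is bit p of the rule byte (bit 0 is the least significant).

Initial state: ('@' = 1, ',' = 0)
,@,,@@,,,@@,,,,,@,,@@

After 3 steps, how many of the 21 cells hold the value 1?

18

k=0  ,@,,@@,,,@@,,,,,@,,@@
k=1  ,@@@@@@,@@@@,,,@@@@@@
k=2  ,@@@@@@,@@@@@,@@@@@@@
k=3  ,@@@@@@,@@@@@,@@@@@@@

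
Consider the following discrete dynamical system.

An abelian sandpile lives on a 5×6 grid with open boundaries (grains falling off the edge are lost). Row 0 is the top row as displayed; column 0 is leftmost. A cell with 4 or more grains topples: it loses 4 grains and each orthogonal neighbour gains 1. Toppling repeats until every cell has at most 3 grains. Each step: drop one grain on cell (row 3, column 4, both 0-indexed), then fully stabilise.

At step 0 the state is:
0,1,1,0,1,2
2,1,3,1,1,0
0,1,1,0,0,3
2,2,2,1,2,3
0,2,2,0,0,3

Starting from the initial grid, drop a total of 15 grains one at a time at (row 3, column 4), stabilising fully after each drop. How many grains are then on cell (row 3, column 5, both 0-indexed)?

2

gen 0: 0,1,1,0,1,2
2,1,3,1,1,0
0,1,1,0,0,3
2,2,2,1,2,3
0,2,2,0,0,3
gen 1: 0,1,1,0,1,2
2,1,3,1,1,0
0,1,1,0,0,3
2,2,2,1,3,3
0,2,2,0,0,3
gen 2: 0,1,1,0,1,2
2,1,3,1,1,1
0,1,1,0,2,0
2,2,2,2,1,2
0,2,2,0,2,0
gen 3: 0,1,1,0,1,2
2,1,3,1,1,1
0,1,1,0,2,0
2,2,2,2,2,2
0,2,2,0,2,0
gen 4: 0,1,1,0,1,2
2,1,3,1,1,1
0,1,1,0,2,0
2,2,2,2,3,2
0,2,2,0,2,0
gen 5: 0,1,1,0,1,2
2,1,3,1,1,1
0,1,1,0,3,0
2,2,2,3,0,3
0,2,2,0,3,0
gen 6: 0,1,1,0,1,2
2,1,3,1,1,1
0,1,1,0,3,0
2,2,2,3,1,3
0,2,2,0,3,0
gen 7: 0,1,1,0,1,2
2,1,3,1,1,1
0,1,1,0,3,0
2,2,2,3,2,3
0,2,2,0,3,0
gen 8: 0,1,1,0,1,2
2,1,3,1,1,1
0,1,1,0,3,0
2,2,2,3,3,3
0,2,2,0,3,0
gen 9: 0,1,1,0,1,2
2,1,3,1,2,1
0,1,1,2,1,2
2,2,3,1,0,1
0,2,2,2,1,2
gen 10: 0,1,1,0,1,2
2,1,3,1,2,1
0,1,1,2,1,2
2,2,3,1,1,1
0,2,2,2,1,2
gen 11: 0,1,1,0,1,2
2,1,3,1,2,1
0,1,1,2,1,2
2,2,3,1,2,1
0,2,2,2,1,2
gen 12: 0,1,1,0,1,2
2,1,3,1,2,1
0,1,1,2,1,2
2,2,3,1,3,1
0,2,2,2,1,2
gen 13: 0,1,1,0,1,2
2,1,3,1,2,1
0,1,1,2,2,2
2,2,3,2,0,2
0,2,2,2,2,2
gen 14: 0,1,1,0,1,2
2,1,3,1,2,1
0,1,1,2,2,2
2,2,3,2,1,2
0,2,2,2,2,2
gen 15: 0,1,1,0,1,2
2,1,3,1,2,1
0,1,1,2,2,2
2,2,3,2,2,2
0,2,2,2,2,2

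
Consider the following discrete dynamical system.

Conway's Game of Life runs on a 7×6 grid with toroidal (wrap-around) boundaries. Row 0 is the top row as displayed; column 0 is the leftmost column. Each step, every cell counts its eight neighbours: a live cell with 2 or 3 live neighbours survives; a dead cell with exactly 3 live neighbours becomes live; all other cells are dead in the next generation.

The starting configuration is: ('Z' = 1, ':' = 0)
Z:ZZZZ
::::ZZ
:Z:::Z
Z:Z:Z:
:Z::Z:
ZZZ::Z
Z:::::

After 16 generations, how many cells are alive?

step 0: Z:ZZZZ
::::ZZ
:Z:::Z
Z:Z:Z:
:Z::Z:
ZZZ::Z
Z:::::
step 1: ZZ:Z::
:ZZ:::
:Z:Z::
Z:ZZZ:
::::Z:
::Z::Z
::::::
step 2: ZZ::::
:::Z::
Z:::Z:
:ZZ:ZZ
:ZZ:Z:
::::::
ZZZ:::
step 3: Z:::::
ZZ:::Z
ZZZ:Z:
::Z:Z:
ZZZ:ZZ
Z::Z::
Z:Z:::
step 4: ::::::
::Z:::
::Z:Z:
::::Z:
Z:Z:Z:
:::ZZ:
Z::::Z
step 5: ::::::
:::Z::
::::::
:Z::Z:
::::Z:
ZZ:ZZ:
::::ZZ
step 6: ::::Z:
::::::
::::::
::::::
ZZZ:Z:
Z::Z::
Z::ZZZ
step 7: :::ZZ:
::::::
::::::
:Z::::
ZZZZ:Z
::::::
Z::Z::
step 8: :::ZZ:
::::::
::::::
:Z::::
ZZZ:::
:::ZZZ
:::ZZ:
step 9: :::ZZ:
::::::
::::::
ZZZ:::
ZZZZZZ
ZZ:::Z
::Z:::
step 10: :::Z::
::::::
:Z::::
::::Z:
:::ZZ:
::::::
ZZZZZZ
step 11: ZZ:Z:Z
::::::
::::::
:::ZZ:
:::ZZ:
ZZ::::
ZZZZZZ
step 12: :::Z::
Z:::::
::::::
:::ZZ:
::ZZZZ
::::::
:::Z::
step 13: ::::::
::::::
::::::
::Z::Z
::Z::Z
::Z:::
::::::
step 14: ::::::
::::::
::::::
::::::
:ZZZ::
::::::
::::::
step 15: ::::::
::::::
::::::
::Z:::
::Z:::
::Z:::
::::::
step 16: ::::::
::::::
::::::
::::::
:ZZZ::
::::::
::::::

3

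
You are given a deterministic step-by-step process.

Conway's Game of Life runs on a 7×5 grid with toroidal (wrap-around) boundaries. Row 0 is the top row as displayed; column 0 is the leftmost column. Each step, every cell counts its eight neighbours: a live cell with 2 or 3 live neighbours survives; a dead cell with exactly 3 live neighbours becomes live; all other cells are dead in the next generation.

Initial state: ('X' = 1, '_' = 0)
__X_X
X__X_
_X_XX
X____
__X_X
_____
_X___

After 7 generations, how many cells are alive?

10

0) __X_X
X__X_
_X_XX
X____
__X_X
_____
_X___
1) XXXXX
XX___
_XXX_
XXX__
_____
_____
_____
2) __XXX
_____
___XX
X__X_
_X___
_____
XXXXX
3) _____
__X__
___XX
X_XX_
_____
___XX
XX___
4) _X___
___X_
_X__X
__XX_
__X__
X___X
X___X
5) X___X
X_X__
____X
_XXX_
_XX_X
XX_XX
_X__X
6) ___XX
XX_X_
X___X
_X__X
_____
_____
_XX__
7) ___XX
_XXX_
__XX_
____X
_____
_____
__XX_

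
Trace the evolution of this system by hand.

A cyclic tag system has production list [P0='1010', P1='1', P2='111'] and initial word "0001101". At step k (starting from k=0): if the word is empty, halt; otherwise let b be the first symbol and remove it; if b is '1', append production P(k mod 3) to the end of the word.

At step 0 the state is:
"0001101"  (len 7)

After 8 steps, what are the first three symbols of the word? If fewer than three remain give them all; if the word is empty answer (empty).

step 0: "0001101"  (len 7)
step 1: "001101"  (len 6)
step 2: "01101"  (len 5)
step 3: "1101"  (len 4)
step 4: "1011010"  (len 7)
step 5: "0110101"  (len 7)
step 6: "110101"  (len 6)
step 7: "101011010"  (len 9)
step 8: "010110101"  (len 9)

010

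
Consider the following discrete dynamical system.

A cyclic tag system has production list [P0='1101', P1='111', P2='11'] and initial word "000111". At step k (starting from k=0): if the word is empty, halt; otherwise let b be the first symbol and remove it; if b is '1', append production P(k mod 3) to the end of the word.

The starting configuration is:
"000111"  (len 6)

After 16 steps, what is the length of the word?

28

0) "000111"  (len 6)
1) "00111"  (len 5)
2) "0111"  (len 4)
3) "111"  (len 3)
4) "111101"  (len 6)
5) "11101111"  (len 8)
6) "110111111"  (len 9)
7) "101111111101"  (len 12)
8) "01111111101111"  (len 14)
9) "1111111101111"  (len 13)
10) "1111111011111101"  (len 16)
11) "111111011111101111"  (len 18)
12) "1111101111110111111"  (len 19)
13) "1111011111101111111101"  (len 22)
14) "111011111101111111101111"  (len 24)
15) "1101111110111111110111111"  (len 25)
16) "1011111101111111101111111101"  (len 28)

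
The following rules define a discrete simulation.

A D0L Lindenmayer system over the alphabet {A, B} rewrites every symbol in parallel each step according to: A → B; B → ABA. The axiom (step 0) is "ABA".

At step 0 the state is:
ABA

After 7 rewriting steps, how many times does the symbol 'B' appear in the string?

171

t=0: ABA
t=1: BABAB
t=2: ABABABABABA
t=3: BABABABABABABABABABAB
t=4: ABABABABABABABABABABABABABABABABABABABABABA
t=5: BABABABABABABABABABABABABABABABABABABABABABABABABABABABABABABABABABABABABABABABABABAB
t=6: ABABABABABABABABABABABABABABABABABABABABABABABABABABABABAB…BABABABABABABABABABABABABABABABABABABABABABABABABABABABABA  (len 171)
t=7: BABABABABABABABABABABABABABABABABABABABABABABABABABABABABA…ABABABABABABABABABABABABABABABABABABABABABABABABABABABABAB  (len 341)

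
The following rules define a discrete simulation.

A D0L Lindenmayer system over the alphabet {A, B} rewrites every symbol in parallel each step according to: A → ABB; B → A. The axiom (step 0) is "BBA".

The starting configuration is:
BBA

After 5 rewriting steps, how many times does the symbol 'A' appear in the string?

43

gen 0: BBA
gen 1: AAABB
gen 2: ABBABBABBAA
gen 3: ABBAAABBAAABBAAABBABB
gen 4: ABBAAABBABBABBAAABBABBABBAAABBABBABBAAABBAA
gen 5: ABBAAABBABBABBAAABBAAABBAAABBABBABBAAABBAAABBAAABBABBABBAAABBAAABBAAABBABBABBAAABBABB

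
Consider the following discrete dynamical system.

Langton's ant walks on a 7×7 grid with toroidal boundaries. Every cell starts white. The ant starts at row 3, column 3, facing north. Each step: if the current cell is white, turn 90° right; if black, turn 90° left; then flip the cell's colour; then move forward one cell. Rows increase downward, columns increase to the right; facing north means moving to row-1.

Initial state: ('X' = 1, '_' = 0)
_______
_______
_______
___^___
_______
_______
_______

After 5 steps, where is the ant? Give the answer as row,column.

3,2

k=0  _______
_______
_______
___^___
_______
_______
_______
k=1  _______
_______
_______
___X>__
_______
_______
_______
k=2  _______
_______
_______
___XX__
____v__
_______
_______
k=3  _______
_______
_______
___XX__
___<X__
_______
_______
k=4  _______
_______
_______
___^X__
___XX__
_______
_______
k=5  _______
_______
_______
__<_X__
___XX__
_______
_______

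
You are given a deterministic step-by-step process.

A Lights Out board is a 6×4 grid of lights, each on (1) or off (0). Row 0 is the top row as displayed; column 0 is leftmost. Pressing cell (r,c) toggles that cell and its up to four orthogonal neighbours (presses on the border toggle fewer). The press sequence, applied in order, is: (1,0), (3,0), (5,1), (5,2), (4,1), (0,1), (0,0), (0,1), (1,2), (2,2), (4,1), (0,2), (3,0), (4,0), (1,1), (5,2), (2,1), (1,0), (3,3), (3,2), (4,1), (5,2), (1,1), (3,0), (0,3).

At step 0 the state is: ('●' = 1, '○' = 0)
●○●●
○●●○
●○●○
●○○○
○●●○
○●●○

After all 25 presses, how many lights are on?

t=0: ●○●●
○●●○
●○●○
●○○○
○●●○
○●●○
t=1: ○○●●
●○●○
○○●○
●○○○
○●●○
○●●○
t=2: ○○●●
●○●○
●○●○
○●○○
●●●○
○●●○
t=3: ○○●●
●○●○
●○●○
○●○○
●○●○
●○○○
t=4: ○○●●
●○●○
●○●○
○●○○
●○○○
●●●●
t=5: ○○●●
●○●○
●○●○
○○○○
○●●○
●○●●
t=6: ●●○●
●●●○
●○●○
○○○○
○●●○
●○●●
t=7: ○○○●
○●●○
●○●○
○○○○
○●●○
●○●●
t=8: ●●●●
○○●○
●○●○
○○○○
○●●○
●○●●
t=9: ●●○●
○●○●
●○○○
○○○○
○●●○
●○●●
t=10: ●●○●
○●●●
●●●●
○○●○
○●●○
●○●●
t=11: ●●○●
○●●●
●●●●
○●●○
●○○○
●●●●
t=12: ●○●○
○●○●
●●●●
○●●○
●○○○
●●●●
t=13: ●○●○
○●○●
○●●●
●○●○
○○○○
●●●●
t=14: ●○●○
○●○●
○●●●
○○●○
●●○○
○●●●
t=15: ●●●○
●○●●
○○●●
○○●○
●●○○
○●●●
t=16: ●●●○
●○●●
○○●●
○○●○
●●●○
○○○○
t=17: ●●●○
●●●●
●●○●
○●●○
●●●○
○○○○
t=18: ○●●○
○○●●
○●○●
○●●○
●●●○
○○○○
t=19: ○●●○
○○●●
○●○○
○●○●
●●●●
○○○○
t=20: ○●●○
○○●●
○●●○
○○●○
●●○●
○○○○
t=21: ○●●○
○○●●
○●●○
○●●○
○○●●
○●○○
t=22: ○●●○
○○●●
○●●○
○●●○
○○○●
○○●●
t=23: ○○●○
●●○●
○○●○
○●●○
○○○●
○○●●
t=24: ○○●○
●●○●
●○●○
●○●○
●○○●
○○●●
t=25: ○○○●
●●○○
●○●○
●○●○
●○○●
○○●●

11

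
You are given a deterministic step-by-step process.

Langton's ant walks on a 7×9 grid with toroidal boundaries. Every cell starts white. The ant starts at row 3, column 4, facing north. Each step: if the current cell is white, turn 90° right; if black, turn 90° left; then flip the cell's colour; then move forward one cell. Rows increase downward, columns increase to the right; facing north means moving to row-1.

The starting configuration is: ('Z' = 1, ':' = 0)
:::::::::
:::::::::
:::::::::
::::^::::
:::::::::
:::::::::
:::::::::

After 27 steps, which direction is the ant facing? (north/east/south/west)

0) :::::::::
:::::::::
:::::::::
::::^::::
:::::::::
:::::::::
:::::::::
1) :::::::::
:::::::::
:::::::::
::::Z>:::
:::::::::
:::::::::
:::::::::
2) :::::::::
:::::::::
:::::::::
::::ZZ:::
:::::v:::
:::::::::
:::::::::
3) :::::::::
:::::::::
:::::::::
::::ZZ:::
::::<Z:::
:::::::::
:::::::::
4) :::::::::
:::::::::
:::::::::
::::^Z:::
::::ZZ:::
:::::::::
:::::::::
5) :::::::::
:::::::::
:::::::::
:::<:Z:::
::::ZZ:::
:::::::::
:::::::::
6) :::::::::
:::::::::
:::^:::::
:::Z:Z:::
::::ZZ:::
:::::::::
:::::::::
7) :::::::::
:::::::::
:::Z>::::
:::Z:Z:::
::::ZZ:::
:::::::::
:::::::::
8) :::::::::
:::::::::
:::ZZ::::
:::ZvZ:::
::::ZZ:::
:::::::::
:::::::::
9) :::::::::
:::::::::
:::ZZ::::
:::<ZZ:::
::::ZZ:::
:::::::::
:::::::::
10) :::::::::
:::::::::
:::ZZ::::
::::ZZ:::
:::vZZ:::
:::::::::
:::::::::
11) :::::::::
:::::::::
:::ZZ::::
::::ZZ:::
::<ZZZ:::
:::::::::
:::::::::
12) :::::::::
:::::::::
:::ZZ::::
::^:ZZ:::
::ZZZZ:::
:::::::::
:::::::::
13) :::::::::
:::::::::
:::ZZ::::
::Z>ZZ:::
::ZZZZ:::
:::::::::
:::::::::
14) :::::::::
:::::::::
:::ZZ::::
::ZZZZ:::
::ZvZZ:::
:::::::::
:::::::::
15) :::::::::
:::::::::
:::ZZ::::
::ZZZZ:::
::Z:>Z:::
:::::::::
:::::::::
16) :::::::::
:::::::::
:::ZZ::::
::ZZ^Z:::
::Z::Z:::
:::::::::
:::::::::
17) :::::::::
:::::::::
:::ZZ::::
::Z<:Z:::
::Z::Z:::
:::::::::
:::::::::
18) :::::::::
:::::::::
:::ZZ::::
::Z::Z:::
::Zv:Z:::
:::::::::
:::::::::
19) :::::::::
:::::::::
:::ZZ::::
::Z::Z:::
::<Z:Z:::
:::::::::
:::::::::
20) :::::::::
:::::::::
:::ZZ::::
::Z::Z:::
:::Z:Z:::
::v::::::
:::::::::
21) :::::::::
:::::::::
:::ZZ::::
::Z::Z:::
:::Z:Z:::
:<Z::::::
:::::::::
22) :::::::::
:::::::::
:::ZZ::::
::Z::Z:::
:^:Z:Z:::
:ZZ::::::
:::::::::
23) :::::::::
:::::::::
:::ZZ::::
::Z::Z:::
:Z>Z:Z:::
:ZZ::::::
:::::::::
24) :::::::::
:::::::::
:::ZZ::::
::Z::Z:::
:ZZZ:Z:::
:Zv::::::
:::::::::
25) :::::::::
:::::::::
:::ZZ::::
::Z::Z:::
:ZZZ:Z:::
:Z:>:::::
:::::::::
26) :::::::::
:::::::::
:::ZZ::::
::Z::Z:::
:ZZZ:Z:::
:Z:Z:::::
:::v:::::
27) :::::::::
:::::::::
:::ZZ::::
::Z::Z:::
:ZZZ:Z:::
:Z:Z:::::
::<Z:::::

west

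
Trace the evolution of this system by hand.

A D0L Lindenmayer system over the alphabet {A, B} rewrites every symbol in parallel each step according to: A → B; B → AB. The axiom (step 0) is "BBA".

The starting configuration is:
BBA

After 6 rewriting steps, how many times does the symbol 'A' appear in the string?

21

0) BBA
1) ABABB
2) BABBABAB
3) ABBABABBABBAB
4) BABABBABBABABBABABBAB
5) ABBABBABABBABABBABBABABBABBABABBAB
6) BABABBABABBABBABABBABBABABBABABBABBABABBABABBABBABABBAB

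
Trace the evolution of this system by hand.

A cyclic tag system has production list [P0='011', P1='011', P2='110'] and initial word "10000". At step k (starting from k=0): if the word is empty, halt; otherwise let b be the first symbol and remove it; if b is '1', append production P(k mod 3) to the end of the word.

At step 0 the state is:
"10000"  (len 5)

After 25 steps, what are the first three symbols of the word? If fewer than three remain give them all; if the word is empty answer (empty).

101

gen 0: "10000"  (len 5)
gen 1: "0000011"  (len 7)
gen 2: "000011"  (len 6)
gen 3: "00011"  (len 5)
gen 4: "0011"  (len 4)
gen 5: "011"  (len 3)
gen 6: "11"  (len 2)
gen 7: "1011"  (len 4)
gen 8: "011011"  (len 6)
gen 9: "11011"  (len 5)
gen 10: "1011011"  (len 7)
gen 11: "011011011"  (len 9)
gen 12: "11011011"  (len 8)
gen 13: "1011011011"  (len 10)
gen 14: "011011011011"  (len 12)
gen 15: "11011011011"  (len 11)
gen 16: "1011011011011"  (len 13)
gen 17: "011011011011011"  (len 15)
gen 18: "11011011011011"  (len 14)
gen 19: "1011011011011011"  (len 16)
gen 20: "011011011011011011"  (len 18)
gen 21: "11011011011011011"  (len 17)
gen 22: "1011011011011011011"  (len 19)
gen 23: "011011011011011011011"  (len 21)
gen 24: "11011011011011011011"  (len 20)
gen 25: "1011011011011011011011"  (len 22)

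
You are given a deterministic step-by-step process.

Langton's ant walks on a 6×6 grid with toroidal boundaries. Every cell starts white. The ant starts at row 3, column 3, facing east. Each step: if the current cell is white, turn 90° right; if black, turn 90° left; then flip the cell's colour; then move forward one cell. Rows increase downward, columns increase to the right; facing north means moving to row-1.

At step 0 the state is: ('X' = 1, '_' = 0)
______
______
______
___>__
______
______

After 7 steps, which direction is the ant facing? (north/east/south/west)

south

0) ______
______
______
___>__
______
______
1) ______
______
______
___X__
___v__
______
2) ______
______
______
___X__
__<X__
______
3) ______
______
______
__^X__
__XX__
______
4) ______
______
______
__X>__
__XX__
______
5) ______
______
___^__
__X___
__XX__
______
6) ______
______
___X>_
__X___
__XX__
______
7) ______
______
___XX_
__X_v_
__XX__
______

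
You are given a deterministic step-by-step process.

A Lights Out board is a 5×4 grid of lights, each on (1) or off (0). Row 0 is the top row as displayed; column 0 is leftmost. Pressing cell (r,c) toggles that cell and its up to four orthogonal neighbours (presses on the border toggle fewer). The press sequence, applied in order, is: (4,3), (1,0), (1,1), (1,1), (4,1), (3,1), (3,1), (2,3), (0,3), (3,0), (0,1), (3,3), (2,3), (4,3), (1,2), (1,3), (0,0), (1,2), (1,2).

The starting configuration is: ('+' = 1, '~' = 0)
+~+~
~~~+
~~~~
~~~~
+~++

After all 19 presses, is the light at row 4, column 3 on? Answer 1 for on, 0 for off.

step 0: +~+~
~~~+
~~~~
~~~~
+~++
step 1: +~+~
~~~+
~~~~
~~~+
+~~~
step 2: ~~+~
++~+
+~~~
~~~+
+~~~
step 3: ~++~
~~++
++~~
~~~+
+~~~
step 4: ~~+~
++~+
+~~~
~~~+
+~~~
step 5: ~~+~
++~+
+~~~
~+~+
~++~
step 6: ~~+~
++~+
++~~
+~++
~~+~
step 7: ~~+~
++~+
+~~~
~+~+
~++~
step 8: ~~+~
++~~
+~++
~+~~
~++~
step 9: ~~~+
++~+
+~++
~+~~
~++~
step 10: ~~~+
++~+
~~++
+~~~
+++~
step 11: ++++
+~~+
~~++
+~~~
+++~
step 12: ++++
+~~+
~~+~
+~++
++++
step 13: ++++
+~~~
~~~+
+~+~
++++
step 14: ++++
+~~~
~~~+
+~++
++~~
step 15: ++~+
++++
~~++
+~++
++~~
step 16: ++~~
++~~
~~+~
+~++
++~~
step 17: ~~~~
~+~~
~~+~
+~++
++~~
step 18: ~~+~
~~++
~~~~
+~++
++~~
step 19: ~~~~
~+~~
~~+~
+~++
++~~

0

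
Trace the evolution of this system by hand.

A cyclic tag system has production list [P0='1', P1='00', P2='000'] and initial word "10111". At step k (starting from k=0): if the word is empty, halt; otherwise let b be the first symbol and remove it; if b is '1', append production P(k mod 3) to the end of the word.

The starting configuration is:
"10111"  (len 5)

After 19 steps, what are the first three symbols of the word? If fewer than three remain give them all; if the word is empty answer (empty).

(empty)

gen 0: "10111"  (len 5)
gen 1: "01111"  (len 5)
gen 2: "1111"  (len 4)
gen 3: "111000"  (len 6)
gen 4: "110001"  (len 6)
gen 5: "1000100"  (len 7)
gen 6: "000100000"  (len 9)
gen 7: "00100000"  (len 8)
gen 8: "0100000"  (len 7)
gen 9: "100000"  (len 6)
gen 10: "000001"  (len 6)
gen 11: "00001"  (len 5)
gen 12: "0001"  (len 4)
gen 13: "001"  (len 3)
gen 14: "01"  (len 2)
gen 15: "1"  (len 1)
gen 16: "1"  (len 1)
gen 17: "00"  (len 2)
gen 18: "0"  (len 1)
gen 19: (halted — word empty)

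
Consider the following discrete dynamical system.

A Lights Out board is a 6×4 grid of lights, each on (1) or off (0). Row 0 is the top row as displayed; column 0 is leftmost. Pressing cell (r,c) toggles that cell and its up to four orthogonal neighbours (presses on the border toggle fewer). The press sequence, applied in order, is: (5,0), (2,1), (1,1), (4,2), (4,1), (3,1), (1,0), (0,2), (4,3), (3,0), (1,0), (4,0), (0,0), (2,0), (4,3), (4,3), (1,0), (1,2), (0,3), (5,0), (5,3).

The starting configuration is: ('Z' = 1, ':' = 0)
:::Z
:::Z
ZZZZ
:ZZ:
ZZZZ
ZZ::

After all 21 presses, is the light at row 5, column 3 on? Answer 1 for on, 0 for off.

t=0: :::Z
:::Z
ZZZZ
:ZZ:
ZZZZ
ZZ::
t=1: :::Z
:::Z
ZZZZ
:ZZ:
:ZZZ
::::
t=2: :::Z
:Z:Z
:::Z
::Z:
:ZZZ
::::
t=3: :Z:Z
Z:ZZ
:Z:Z
::Z:
:ZZZ
::::
t=4: :Z:Z
Z:ZZ
:Z:Z
::::
::::
::Z:
t=5: :Z:Z
Z:ZZ
:Z:Z
:Z::
ZZZ:
:ZZ:
t=6: :Z:Z
Z:ZZ
:::Z
Z:Z:
Z:Z:
:ZZ:
t=7: ZZ:Z
:ZZZ
Z::Z
Z:Z:
Z:Z:
:ZZ:
t=8: Z:Z:
:Z:Z
Z::Z
Z:Z:
Z:Z:
:ZZ:
t=9: Z:Z:
:Z:Z
Z::Z
Z:ZZ
Z::Z
:ZZZ
t=10: Z:Z:
:Z:Z
:::Z
:ZZZ
:::Z
:ZZZ
t=11: ::Z:
Z::Z
Z::Z
:ZZZ
:::Z
:ZZZ
t=12: ::Z:
Z::Z
Z::Z
ZZZZ
ZZ:Z
ZZZZ
t=13: ZZZ:
:::Z
Z::Z
ZZZZ
ZZ:Z
ZZZZ
t=14: ZZZ:
Z::Z
:Z:Z
:ZZZ
ZZ:Z
ZZZZ
t=15: ZZZ:
Z::Z
:Z:Z
:ZZ:
ZZZ:
ZZZ:
t=16: ZZZ:
Z::Z
:Z:Z
:ZZZ
ZZ:Z
ZZZZ
t=17: :ZZ:
:Z:Z
ZZ:Z
:ZZZ
ZZ:Z
ZZZZ
t=18: :Z::
::Z:
ZZZZ
:ZZZ
ZZ:Z
ZZZZ
t=19: :ZZZ
::ZZ
ZZZZ
:ZZZ
ZZ:Z
ZZZZ
t=20: :ZZZ
::ZZ
ZZZZ
:ZZZ
:Z:Z
::ZZ
t=21: :ZZZ
::ZZ
ZZZZ
:ZZZ
:Z::
::::

0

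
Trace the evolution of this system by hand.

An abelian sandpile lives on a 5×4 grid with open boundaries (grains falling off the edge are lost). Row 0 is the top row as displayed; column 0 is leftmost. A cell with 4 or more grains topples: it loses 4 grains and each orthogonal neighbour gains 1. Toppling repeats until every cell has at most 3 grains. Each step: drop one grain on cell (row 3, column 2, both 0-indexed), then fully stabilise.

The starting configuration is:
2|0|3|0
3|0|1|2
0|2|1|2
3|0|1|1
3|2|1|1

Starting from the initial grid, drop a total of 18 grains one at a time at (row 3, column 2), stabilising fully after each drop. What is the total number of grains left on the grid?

0) 2|0|3|0
3|0|1|2
0|2|1|2
3|0|1|1
3|2|1|1
1) 2|0|3|0
3|0|1|2
0|2|1|2
3|0|2|1
3|2|1|1
2) 2|0|3|0
3|0|1|2
0|2|1|2
3|0|3|1
3|2|1|1
3) 2|0|3|0
3|0|1|2
0|2|2|2
3|1|0|2
3|2|2|1
4) 2|0|3|0
3|0|1|2
0|2|2|2
3|1|1|2
3|2|2|1
5) 2|0|3|0
3|0|1|2
0|2|2|2
3|1|2|2
3|2|2|1
6) 2|0|3|0
3|0|1|2
0|2|2|2
3|1|3|2
3|2|2|1
7) 2|0|3|0
3|0|1|2
0|2|3|2
3|2|0|3
3|2|3|1
8) 2|0|3|0
3|0|1|2
0|2|3|2
3|2|1|3
3|2|3|1
9) 2|0|3|0
3|0|1|2
0|2|3|2
3|2|2|3
3|2|3|1
10) 2|0|3|0
3|0|1|2
0|2|3|2
3|2|3|3
3|2|3|1
11) 2|0|3|0
3|0|2|3
0|3|1|0
3|3|3|1
3|3|0|3
12) 2|0|3|0
3|1|2|3
2|0|3|0
1|3|1|2
1|1|2|3
13) 2|0|3|0
3|1|2|3
2|0|3|0
1|3|2|2
1|1|2|3
14) 2|0|3|0
3|1|2|3
2|0|3|0
1|3|3|2
1|1|2|3
15) 2|0|3|0
3|1|3|3
2|2|0|1
2|0|2|3
1|2|3|3
16) 2|0|3|0
3|1|3|3
2|2|0|1
2|0|3|3
1|2|3|3
17) 2|0|3|0
3|1|3|3
2|2|1|2
2|1|2|1
1|3|1|1
18) 2|0|3|0
3|1|3|3
2|2|1|2
2|1|3|1
1|3|1|1

35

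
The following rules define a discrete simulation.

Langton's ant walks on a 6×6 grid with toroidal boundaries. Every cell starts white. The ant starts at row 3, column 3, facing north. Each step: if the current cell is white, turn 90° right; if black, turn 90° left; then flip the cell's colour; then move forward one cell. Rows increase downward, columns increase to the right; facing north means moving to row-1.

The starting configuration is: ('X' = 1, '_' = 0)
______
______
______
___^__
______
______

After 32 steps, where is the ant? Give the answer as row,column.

5,1

[0] ______
______
______
___^__
______
______
[1] ______
______
______
___X>_
______
______
[2] ______
______
______
___XX_
____v_
______
[3] ______
______
______
___XX_
___<X_
______
[4] ______
______
______
___^X_
___XX_
______
[5] ______
______
______
__<_X_
___XX_
______
[6] ______
______
__^___
__X_X_
___XX_
______
[7] ______
______
__X>__
__X_X_
___XX_
______
[8] ______
______
__XX__
__XvX_
___XX_
______
[9] ______
______
__XX__
__<XX_
___XX_
______
[10] ______
______
__XX__
___XX_
__vXX_
______
[11] ______
______
__XX__
___XX_
_<XXX_
______
[12] ______
______
__XX__
_^_XX_
_XXXX_
______
[13] ______
______
__XX__
_X>XX_
_XXXX_
______
[14] ______
______
__XX__
_XXXX_
_XvXX_
______
[15] ______
______
__XX__
_XXXX_
_X_>X_
______
[16] ______
______
__XX__
_XX^X_
_X__X_
______
[17] ______
______
__XX__
_X<_X_
_X__X_
______
[18] ______
______
__XX__
_X__X_
_Xv_X_
______
[19] ______
______
__XX__
_X__X_
_<X_X_
______
[20] ______
______
__XX__
_X__X_
__X_X_
_v____
[21] ______
______
__XX__
_X__X_
__X_X_
<X____
[22] ______
______
__XX__
_X__X_
^_X_X_
XX____
[23] ______
______
__XX__
_X__X_
X>X_X_
XX____
[24] ______
______
__XX__
_X__X_
XXX_X_
Xv____
[25] ______
______
__XX__
_X__X_
XXX_X_
X_>___
[26] __v___
______
__XX__
_X__X_
XXX_X_
X_X___
[27] _<X___
______
__XX__
_X__X_
XXX_X_
X_X___
[28] _XX___
______
__XX__
_X__X_
XXX_X_
X^X___
[29] _XX___
______
__XX__
_X__X_
XXX_X_
XX>___
[30] _XX___
______
__XX__
_X__X_
XX^_X_
XX____
[31] _XX___
______
__XX__
_X__X_
X<__X_
XX____
[32] _XX___
______
__XX__
_X__X_
X___X_
Xv____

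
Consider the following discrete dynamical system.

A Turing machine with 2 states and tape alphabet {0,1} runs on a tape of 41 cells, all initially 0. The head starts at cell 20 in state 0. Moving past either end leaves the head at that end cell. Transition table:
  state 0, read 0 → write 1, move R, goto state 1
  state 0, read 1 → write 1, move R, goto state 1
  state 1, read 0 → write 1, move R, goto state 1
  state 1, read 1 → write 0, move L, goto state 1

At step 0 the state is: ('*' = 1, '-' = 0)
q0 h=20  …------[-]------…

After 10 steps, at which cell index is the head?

30

[0] q0 h=20  …------[-]------…
[1] q1 h=21  …-----*[-]------…
[2] q1 h=22  …----**[-]------…
[3] q1 h=23  …---***[-]------…
[4] q1 h=24  …--****[-]------…
[5] q1 h=25  …-*****[-]------…
[6] q1 h=26  …******[-]------…
[7] q1 h=27  …******[-]------…
[8] q1 h=28  …******[-]------…
[9] q1 h=29  …******[-]------…
[10] q1 h=30  …******[-]------…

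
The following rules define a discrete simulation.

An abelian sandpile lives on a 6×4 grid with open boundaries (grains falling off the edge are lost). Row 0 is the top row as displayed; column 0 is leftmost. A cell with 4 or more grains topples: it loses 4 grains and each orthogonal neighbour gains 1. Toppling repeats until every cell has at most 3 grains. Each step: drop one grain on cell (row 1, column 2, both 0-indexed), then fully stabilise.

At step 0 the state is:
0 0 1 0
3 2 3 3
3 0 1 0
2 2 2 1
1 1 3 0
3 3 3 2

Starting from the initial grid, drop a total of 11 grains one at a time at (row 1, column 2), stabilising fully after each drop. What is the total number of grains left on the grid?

t=0: 0 0 1 0
3 2 3 3
3 0 1 0
2 2 2 1
1 1 3 0
3 3 3 2
t=1: 0 0 2 1
3 3 1 0
3 0 2 1
2 2 2 1
1 1 3 0
3 3 3 2
t=2: 0 0 2 1
3 3 2 0
3 0 2 1
2 2 2 1
1 1 3 0
3 3 3 2
t=3: 0 0 2 1
3 3 3 0
3 0 2 1
2 2 2 1
1 1 3 0
3 3 3 2
t=4: 1 1 3 1
1 1 1 1
0 2 3 1
3 2 2 1
1 1 3 0
3 3 3 2
t=5: 1 1 3 1
1 1 2 1
0 2 3 1
3 2 2 1
1 1 3 0
3 3 3 2
t=6: 1 1 3 1
1 1 3 1
0 2 3 1
3 2 2 1
1 1 3 0
3 3 3 2
t=7: 1 2 0 2
1 2 2 2
0 3 0 2
3 2 3 1
1 1 3 0
3 3 3 2
t=8: 1 2 0 2
1 2 3 2
0 3 0 2
3 2 3 1
1 1 3 0
3 3 3 2
t=9: 1 2 1 2
1 3 0 3
0 3 1 2
3 2 3 1
1 1 3 0
3 3 3 2
t=10: 1 2 1 2
1 3 1 3
0 3 1 2
3 2 3 1
1 1 3 0
3 3 3 2
t=11: 1 2 1 2
1 3 2 3
0 3 1 2
3 2 3 1
1 1 3 0
3 3 3 2

46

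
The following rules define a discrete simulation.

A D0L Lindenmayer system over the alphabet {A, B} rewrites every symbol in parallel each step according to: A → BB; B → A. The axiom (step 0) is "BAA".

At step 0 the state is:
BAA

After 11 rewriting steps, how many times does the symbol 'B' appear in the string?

t=0: BAA
t=1: ABBBB
t=2: BBAAAA
t=3: AABBBBBBBB
t=4: BBBBAAAAAAAA
t=5: AAAABBBBBBBBBBBBBBBB
t=6: BBBBBBBBAAAAAAAAAAAAAAAA
t=7: AAAAAAAABBBBBBBBBBBBBBBBBBBBBBBBBBBBBBBB
t=8: BBBBBBBBBBBBBBBBAAAAAAAAAAAAAAAAAAAAAAAAAAAAAAAA
t=9: AAAAAAAAAAAAAAAABBBBBBBBBBBBBBBBBBBBBBBBBBBBBBBBBBBBBBBBBBBBBBBBBBBBBBBBBBBBBBBB
t=10: BBBBBBBBBBBBBBBBBBBBBBBBBBBBBBBBAAAAAAAAAAAAAAAAAAAAAAAAAAAAAAAAAAAAAAAAAAAAAAAAAAAAAAAAAAAAAAAA
t=11: AAAAAAAAAAAAAAAAAAAAAAAAAAAAAAAABBBBBBBBBBBBBBBBBBBBBBBBBB…BBBBBBBBBBBBBBBBBBBBBBBBBBBBBBBBBBBBBBBBBBBBBBBBBBBBBBBBBB  (len 160)

128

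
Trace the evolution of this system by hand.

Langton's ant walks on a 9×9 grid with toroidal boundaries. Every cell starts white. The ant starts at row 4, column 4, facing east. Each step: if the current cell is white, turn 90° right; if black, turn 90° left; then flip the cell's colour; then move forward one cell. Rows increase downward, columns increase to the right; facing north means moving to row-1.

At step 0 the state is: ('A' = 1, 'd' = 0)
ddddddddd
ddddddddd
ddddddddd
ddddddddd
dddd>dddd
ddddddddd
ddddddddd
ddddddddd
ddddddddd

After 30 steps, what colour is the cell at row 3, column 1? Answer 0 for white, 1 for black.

0) ddddddddd
ddddddddd
ddddddddd
ddddddddd
dddd>dddd
ddddddddd
ddddddddd
ddddddddd
ddddddddd
1) ddddddddd
ddddddddd
ddddddddd
ddddddddd
ddddAdddd
ddddvdddd
ddddddddd
ddddddddd
ddddddddd
2) ddddddddd
ddddddddd
ddddddddd
ddddddddd
ddddAdddd
ddd<Adddd
ddddddddd
ddddddddd
ddddddddd
3) ddddddddd
ddddddddd
ddddddddd
ddddddddd
ddd^Adddd
dddAAdddd
ddddddddd
ddddddddd
ddddddddd
4) ddddddddd
ddddddddd
ddddddddd
ddddddddd
dddA>dddd
dddAAdddd
ddddddddd
ddddddddd
ddddddddd
5) ddddddddd
ddddddddd
ddddddddd
dddd^dddd
dddAddddd
dddAAdddd
ddddddddd
ddddddddd
ddddddddd
6) ddddddddd
ddddddddd
ddddddddd
ddddA>ddd
dddAddddd
dddAAdddd
ddddddddd
ddddddddd
ddddddddd
7) ddddddddd
ddddddddd
ddddddddd
ddddAAddd
dddAdvddd
dddAAdddd
ddddddddd
ddddddddd
ddddddddd
8) ddddddddd
ddddddddd
ddddddddd
ddddAAddd
dddA<Addd
dddAAdddd
ddddddddd
ddddddddd
ddddddddd
9) ddddddddd
ddddddddd
ddddddddd
dddd^Addd
dddAAAddd
dddAAdddd
ddddddddd
ddddddddd
ddddddddd
10) ddddddddd
ddddddddd
ddddddddd
ddd<dAddd
dddAAAddd
dddAAdddd
ddddddddd
ddddddddd
ddddddddd
11) ddddddddd
ddddddddd
ddd^ddddd
dddAdAddd
dddAAAddd
dddAAdddd
ddddddddd
ddddddddd
ddddddddd
12) ddddddddd
ddddddddd
dddA>dddd
dddAdAddd
dddAAAddd
dddAAdddd
ddddddddd
ddddddddd
ddddddddd
13) ddddddddd
ddddddddd
dddAAdddd
dddAvAddd
dddAAAddd
dddAAdddd
ddddddddd
ddddddddd
ddddddddd
14) ddddddddd
ddddddddd
dddAAdddd
ddd<AAddd
dddAAAddd
dddAAdddd
ddddddddd
ddddddddd
ddddddddd
15) ddddddddd
ddddddddd
dddAAdddd
ddddAAddd
dddvAAddd
dddAAdddd
ddddddddd
ddddddddd
ddddddddd
16) ddddddddd
ddddddddd
dddAAdddd
ddddAAddd
dddd>Addd
dddAAdddd
ddddddddd
ddddddddd
ddddddddd
17) ddddddddd
ddddddddd
dddAAdddd
dddd^Addd
dddddAddd
dddAAdddd
ddddddddd
ddddddddd
ddddddddd
18) ddddddddd
ddddddddd
dddAAdddd
ddd<dAddd
dddddAddd
dddAAdddd
ddddddddd
ddddddddd
ddddddddd
19) ddddddddd
ddddddddd
ddd^Adddd
dddAdAddd
dddddAddd
dddAAdddd
ddddddddd
ddddddddd
ddddddddd
20) ddddddddd
ddddddddd
dd<dAdddd
dddAdAddd
dddddAddd
dddAAdddd
ddddddddd
ddddddddd
ddddddddd
21) ddddddddd
dd^dddddd
ddAdAdddd
dddAdAddd
dddddAddd
dddAAdddd
ddddddddd
ddddddddd
ddddddddd
22) ddddddddd
ddA>ddddd
ddAdAdddd
dddAdAddd
dddddAddd
dddAAdddd
ddddddddd
ddddddddd
ddddddddd
23) ddddddddd
ddAAddddd
ddAvAdddd
dddAdAddd
dddddAddd
dddAAdddd
ddddddddd
ddddddddd
ddddddddd
24) ddddddddd
ddAAddddd
dd<AAdddd
dddAdAddd
dddddAddd
dddAAdddd
ddddddddd
ddddddddd
ddddddddd
25) ddddddddd
ddAAddddd
dddAAdddd
ddvAdAddd
dddddAddd
dddAAdddd
ddddddddd
ddddddddd
ddddddddd
26) ddddddddd
ddAAddddd
dddAAdddd
d<AAdAddd
dddddAddd
dddAAdddd
ddddddddd
ddddddddd
ddddddddd
27) ddddddddd
ddAAddddd
d^dAAdddd
dAAAdAddd
dddddAddd
dddAAdddd
ddddddddd
ddddddddd
ddddddddd
28) ddddddddd
ddAAddddd
dA>AAdddd
dAAAdAddd
dddddAddd
dddAAdddd
ddddddddd
ddddddddd
ddddddddd
29) ddddddddd
ddAAddddd
dAAAAdddd
dAvAdAddd
dddddAddd
dddAAdddd
ddddddddd
ddddddddd
ddddddddd
30) ddddddddd
ddAAddddd
dAAAAdddd
dAd>dAddd
dddddAddd
dddAAdddd
ddddddddd
ddddddddd
ddddddddd

1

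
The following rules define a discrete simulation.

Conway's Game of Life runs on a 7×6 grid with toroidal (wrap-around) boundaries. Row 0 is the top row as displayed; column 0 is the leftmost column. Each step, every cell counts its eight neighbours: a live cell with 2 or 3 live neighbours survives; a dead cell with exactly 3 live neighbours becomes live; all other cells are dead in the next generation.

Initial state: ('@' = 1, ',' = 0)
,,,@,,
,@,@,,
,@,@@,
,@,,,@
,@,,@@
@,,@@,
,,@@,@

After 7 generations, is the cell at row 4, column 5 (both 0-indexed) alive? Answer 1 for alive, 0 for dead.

0

k=0  ,,,@,,
,@,@,,
,@,@@,
,@,,,@
,@,,@@
@,,@@,
,,@@,@
k=1  ,,,@,,
,,,@,,
,@,@@,
,@,@,@
,@@@,,
@@,,,,
,,@,,@
k=2  ,,@@@,
,,,@,,
@,,@,,
,@,,,,
,,,@@,
@,,@,,
@@@,,,
k=3  ,,,,@,
,,,,,,
,,@,,,
,,@@@,
,,@@@,
@,,@@@
@,,,@@
k=4  ,,,,@,
,,,,,,
,,@,,,
,@,,@,
,@,,,,
@@@,,,
@,,,,,
k=5  ,,,,,,
,,,,,,
,,,,,,
,@@,,,
,,,,,,
@,@,,,
@,,,,@
k=6  ,,,,,,
,,,,,,
,,,,,,
,,,,,,
,,@,,,
@@,,,@
@@,,,@
k=7  @,,,,,
,,,,,,
,,,,,,
,,,,,,
@@,,,,
,,@,,@
,@,,,@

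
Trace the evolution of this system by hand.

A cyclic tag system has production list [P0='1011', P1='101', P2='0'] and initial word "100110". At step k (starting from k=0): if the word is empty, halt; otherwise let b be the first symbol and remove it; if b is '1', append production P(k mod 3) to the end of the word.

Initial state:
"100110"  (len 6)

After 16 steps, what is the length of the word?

21

k=0  "100110"  (len 6)
k=1  "001101011"  (len 9)
k=2  "01101011"  (len 8)
k=3  "1101011"  (len 7)
k=4  "1010111011"  (len 10)
k=5  "010111011101"  (len 12)
k=6  "10111011101"  (len 11)
k=7  "01110111011011"  (len 14)
k=8  "1110111011011"  (len 13)
k=9  "1101110110110"  (len 13)
k=10  "1011101101101011"  (len 16)
k=11  "011101101101011101"  (len 18)
k=12  "11101101101011101"  (len 17)
k=13  "11011011010111011011"  (len 20)
k=14  "1011011010111011011101"  (len 22)
k=15  "0110110101110110111010"  (len 22)
k=16  "110110101110110111010"  (len 21)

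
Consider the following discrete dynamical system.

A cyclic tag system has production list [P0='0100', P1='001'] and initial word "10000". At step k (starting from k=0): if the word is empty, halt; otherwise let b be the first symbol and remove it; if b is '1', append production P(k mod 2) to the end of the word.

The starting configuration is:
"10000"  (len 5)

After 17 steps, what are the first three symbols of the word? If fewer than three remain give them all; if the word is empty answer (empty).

010

[0] "10000"  (len 5)
[1] "00000100"  (len 8)
[2] "0000100"  (len 7)
[3] "000100"  (len 6)
[4] "00100"  (len 5)
[5] "0100"  (len 4)
[6] "100"  (len 3)
[7] "000100"  (len 6)
[8] "00100"  (len 5)
[9] "0100"  (len 4)
[10] "100"  (len 3)
[11] "000100"  (len 6)
[12] "00100"  (len 5)
[13] "0100"  (len 4)
[14] "100"  (len 3)
[15] "000100"  (len 6)
[16] "00100"  (len 5)
[17] "0100"  (len 4)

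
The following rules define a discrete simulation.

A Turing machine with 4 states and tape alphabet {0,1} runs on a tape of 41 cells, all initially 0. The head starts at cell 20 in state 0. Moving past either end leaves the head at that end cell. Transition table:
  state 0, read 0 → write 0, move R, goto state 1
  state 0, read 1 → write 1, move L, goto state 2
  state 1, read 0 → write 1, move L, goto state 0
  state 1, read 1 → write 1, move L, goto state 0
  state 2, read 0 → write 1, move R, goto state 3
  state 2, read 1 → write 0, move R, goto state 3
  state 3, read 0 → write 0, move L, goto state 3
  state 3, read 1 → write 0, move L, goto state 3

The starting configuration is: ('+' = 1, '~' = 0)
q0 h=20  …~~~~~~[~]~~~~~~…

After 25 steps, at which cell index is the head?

21

gen 0: q0 h=20  …~~~~~~[~]~~~~~~…
gen 1: q1 h=21  …~~~~~~[~]~~~~~~…
gen 2: q0 h=20  …~~~~~~[~]+~~~~~…
gen 3: q1 h=21  …~~~~~~[+]~~~~~~…
gen 4: q0 h=20  …~~~~~~[~]+~~~~~…
gen 5: q1 h=21  …~~~~~~[+]~~~~~~…
gen 6: q0 h=20  …~~~~~~[~]+~~~~~…
gen 7: q1 h=21  …~~~~~~[+]~~~~~~…
gen 8: q0 h=20  …~~~~~~[~]+~~~~~…
gen 9: q1 h=21  …~~~~~~[+]~~~~~~…
gen 10: q0 h=20  …~~~~~~[~]+~~~~~…
gen 11: q1 h=21  …~~~~~~[+]~~~~~~…
gen 12: q0 h=20  …~~~~~~[~]+~~~~~…
gen 13: q1 h=21  …~~~~~~[+]~~~~~~…
gen 14: q0 h=20  …~~~~~~[~]+~~~~~…
gen 15: q1 h=21  …~~~~~~[+]~~~~~~…
gen 16: q0 h=20  …~~~~~~[~]+~~~~~…
gen 17: q1 h=21  …~~~~~~[+]~~~~~~…
gen 18: q0 h=20  …~~~~~~[~]+~~~~~…
gen 19: q1 h=21  …~~~~~~[+]~~~~~~…
gen 20: q0 h=20  …~~~~~~[~]+~~~~~…
gen 21: q1 h=21  …~~~~~~[+]~~~~~~…
gen 22: q0 h=20  …~~~~~~[~]+~~~~~…
gen 23: q1 h=21  …~~~~~~[+]~~~~~~…
gen 24: q0 h=20  …~~~~~~[~]+~~~~~…
gen 25: q1 h=21  …~~~~~~[+]~~~~~~…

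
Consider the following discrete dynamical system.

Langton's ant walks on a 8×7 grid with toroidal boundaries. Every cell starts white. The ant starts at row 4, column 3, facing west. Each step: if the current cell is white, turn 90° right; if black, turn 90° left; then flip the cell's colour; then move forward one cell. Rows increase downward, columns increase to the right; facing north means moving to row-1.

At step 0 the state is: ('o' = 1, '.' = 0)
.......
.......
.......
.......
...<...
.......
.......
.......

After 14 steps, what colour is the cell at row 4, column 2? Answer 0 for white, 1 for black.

t=0: .......
.......
.......
.......
...<...
.......
.......
.......
t=1: .......
.......
.......
...^...
...o...
.......
.......
.......
t=2: .......
.......
.......
...o>..
...o...
.......
.......
.......
t=3: .......
.......
.......
...oo..
...ov..
.......
.......
.......
t=4: .......
.......
.......
...oo..
...<o..
.......
.......
.......
t=5: .......
.......
.......
...oo..
....o..
...v...
.......
.......
t=6: .......
.......
.......
...oo..
....o..
..<o...
.......
.......
t=7: .......
.......
.......
...oo..
..^.o..
..oo...
.......
.......
t=8: .......
.......
.......
...oo..
..o>o..
..oo...
.......
.......
t=9: .......
.......
.......
...oo..
..ooo..
..ov...
.......
.......
t=10: .......
.......
.......
...oo..
..ooo..
..o.>..
.......
.......
t=11: .......
.......
.......
...oo..
..ooo..
..o.o..
....v..
.......
t=12: .......
.......
.......
...oo..
..ooo..
..o.o..
...<o..
.......
t=13: .......
.......
.......
...oo..
..ooo..
..o^o..
...oo..
.......
t=14: .......
.......
.......
...oo..
..ooo..
..oo>..
...oo..
.......

1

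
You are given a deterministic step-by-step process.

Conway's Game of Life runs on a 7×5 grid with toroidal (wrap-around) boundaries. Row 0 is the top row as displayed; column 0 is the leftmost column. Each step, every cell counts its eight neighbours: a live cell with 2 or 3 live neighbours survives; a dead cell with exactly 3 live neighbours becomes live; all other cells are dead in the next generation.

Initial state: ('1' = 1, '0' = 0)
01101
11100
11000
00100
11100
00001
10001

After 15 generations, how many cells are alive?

0) 01101
11100
11000
00100
11100
00001
10001
1) 00101
00011
10000
00100
11110
00011
01001
2) 00101
10011
00011
10111
11000
00000
00101
3) 01100
10100
01000
00100
11110
11000
00000
4) 01100
10100
01100
10010
10011
10001
10100
5) 10110
10010
10111
10010
01010
00000
10111
6) 10000
10000
10100
10000
00101
11000
10100
7) 10001
10001
10001
10011
00001
10111
10001
8) 01010
01010
01000
00010
01100
01000
00000
9) 00000
11000
00000
01000
01100
01100
00100
10) 01000
00000
11000
01100
10000
00010
01100
11) 01100
11000
11100
00100
01100
01100
01100
12) 00000
00000
10100
10010
00010
10010
10010
13) 00000
00000
01001
01110
00110
00110
00000
14) 00000
00000
11010
11001
00001
00110
00000
15) 00000
00000
01100
01110
01101
00010
00000

9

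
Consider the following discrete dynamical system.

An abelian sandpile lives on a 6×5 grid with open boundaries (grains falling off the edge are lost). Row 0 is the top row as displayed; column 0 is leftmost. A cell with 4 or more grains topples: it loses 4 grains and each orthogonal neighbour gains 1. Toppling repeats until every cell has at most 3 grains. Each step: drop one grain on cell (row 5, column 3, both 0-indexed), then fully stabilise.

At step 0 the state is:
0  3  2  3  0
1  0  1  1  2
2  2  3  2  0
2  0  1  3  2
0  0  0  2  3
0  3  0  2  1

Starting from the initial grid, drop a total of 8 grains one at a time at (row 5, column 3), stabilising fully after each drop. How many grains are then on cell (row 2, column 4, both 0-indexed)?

0) 0  3  2  3  0
1  0  1  1  2
2  2  3  2  0
2  0  1  3  2
0  0  0  2  3
0  3  0  2  1
1) 0  3  2  3  0
1  0  1  1  2
2  2  3  2  0
2  0  1  3  2
0  0  0  2  3
0  3  0  3  1
2) 0  3  2  3  0
1  0  1  1  2
2  2  3  2  0
2  0  1  3  2
0  0  0  3  3
0  3  1  0  2
3) 0  3  2  3  0
1  0  1  1  2
2  2  3  2  0
2  0  1  3  2
0  0  0  3  3
0  3  1  1  2
4) 0  3  2  3  0
1  0  1  1  2
2  2  3  2  0
2  0  1  3  2
0  0  0  3  3
0  3  1  2  2
5) 0  3  2  3  0
1  0  1  1  2
2  2  3  2  0
2  0  1  3  2
0  0  0  3  3
0  3  1  3  2
6) 0  3  2  3  0
1  0  1  1  2
2  2  3  3  1
2  0  2  1  0
0  0  1  2  2
0  3  2  2  0
7) 0  3  2  3  0
1  0  1  1  2
2  2  3  3  1
2  0  2  1  0
0  0  1  2  2
0  3  2  3  0
8) 0  3  2  3  0
1  0  1  1  2
2  2  3  3  1
2  0  2  1  0
0  0  1  3  2
0  3  3  0  1

1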